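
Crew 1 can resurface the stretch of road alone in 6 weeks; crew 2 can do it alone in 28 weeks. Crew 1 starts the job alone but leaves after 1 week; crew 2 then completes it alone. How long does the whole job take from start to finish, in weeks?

In 1 week crew 1 does 1/6 of the job, leaving 5/6.
Crew 2 works at 1/28 per week, so finishing takes 5/6 ÷ 1/28 = 70/3 weeks.
Total time = 1 + 70/3 = 73/3 weeks.

73/3 weeks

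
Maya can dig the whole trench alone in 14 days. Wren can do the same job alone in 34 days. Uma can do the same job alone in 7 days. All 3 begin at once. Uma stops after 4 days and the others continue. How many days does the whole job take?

In the first 4 days the combined rate is 29/119, so 116/119 of the job is done, leaving 3/119.
After Uma leaves the rate is 12/119 per day; the remaining 3/119 takes 1/4 days.
Total = 4 + 1/4 = 17/4 days.

17/4 days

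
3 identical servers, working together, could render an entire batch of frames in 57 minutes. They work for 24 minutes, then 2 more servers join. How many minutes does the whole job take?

One server does 1/171 of the job per minute.
After 24 minutes with 3 servers, 8/19 is done (11/19 left).
With 5 servers the rate is 5/171, so the rest takes 11/19 ÷ 5/171 = 99/5 minutes.
Total = 24 + 99/5 = 219/5 minutes.

219/5 minutes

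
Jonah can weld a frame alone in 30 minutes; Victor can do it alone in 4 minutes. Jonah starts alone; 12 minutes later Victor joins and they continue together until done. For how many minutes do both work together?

In 12 minutes Jonah does 12/30 = 2/5 of the job, leaving 3/5.
Jonah and Victor together work at 17/60 per minute, so finishing takes 3/5 ÷ 17/60 = 36/17 minutes.

36/17 minutes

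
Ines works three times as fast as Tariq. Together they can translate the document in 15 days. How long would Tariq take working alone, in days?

60 days

Let Tariq's rate be r; then Ines's rate is 3r, so together (3 + 1)r = 4r = 1/15.
Thus r = 1/60 per day.
Tariq alone: 60 days; Ines alone: 20 days.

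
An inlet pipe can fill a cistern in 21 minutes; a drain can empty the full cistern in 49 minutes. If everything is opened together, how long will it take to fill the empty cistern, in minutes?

147/4 minutes

Net rate = 1/21 − 1/49 = (7 − 3)/147 = 4/147 per minute.
Filling time = 1 ÷ (4/147) = 147/4 minutes.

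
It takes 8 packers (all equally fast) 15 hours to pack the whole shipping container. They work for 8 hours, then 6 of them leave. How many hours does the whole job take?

36 hours

One packer does 1/120 of the job per hour.
After 8 hours with 8 packers, 8/15 is done (7/15 left).
With 2 packers the rate is 2/120 = 1/60, so the rest takes 7/15 ÷ 1/60 = 28 hours.
Total = 8 + 28 = 36 hours.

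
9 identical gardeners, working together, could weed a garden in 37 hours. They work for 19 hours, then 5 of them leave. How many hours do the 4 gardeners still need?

81/2 hours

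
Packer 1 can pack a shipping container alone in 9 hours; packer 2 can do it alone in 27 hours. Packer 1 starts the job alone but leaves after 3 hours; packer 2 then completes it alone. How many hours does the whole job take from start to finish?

In 3 hours packer 1 does 3/9 = 1/3 of the job, leaving 2/3.
Packer 2 works at 1/27 per hour, so finishing takes 2/3 ÷ 1/27 = 18 hours.
Total time = 3 + 18 = 21 hours.

21 hours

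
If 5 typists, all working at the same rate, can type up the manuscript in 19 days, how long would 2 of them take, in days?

Total work is 5·19 = 95 typist-days.
With 2 typists: 95/2 days.

95/2 days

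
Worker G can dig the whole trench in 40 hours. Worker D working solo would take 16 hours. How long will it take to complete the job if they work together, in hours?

Combined rate: 1/40 + 1/16 = (2 + 5)/80 = 7/80 per hour.
Time = 1 ÷ (7/80) = 80/7 hours.

80/7 hours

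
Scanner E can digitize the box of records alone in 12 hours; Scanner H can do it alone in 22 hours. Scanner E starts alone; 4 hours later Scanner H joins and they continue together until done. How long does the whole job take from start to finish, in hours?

156/17 hours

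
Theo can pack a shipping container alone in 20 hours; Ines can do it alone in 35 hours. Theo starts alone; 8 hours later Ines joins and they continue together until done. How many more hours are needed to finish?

In 8 hours Theo does 8/20 = 2/5 of the job, leaving 3/5.
Theo and Ines together work at 11/140 per hour, so finishing takes 3/5 ÷ 11/140 = 84/11 hours.

84/11 hours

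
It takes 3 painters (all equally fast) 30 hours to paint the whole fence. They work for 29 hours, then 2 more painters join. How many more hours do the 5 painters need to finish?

One painter does 1/90 of the job per hour.
After 29 hours with 3 painters, 29/30 is done (1/30 left).
With 5 painters the rate is 5/90 = 1/18, so the rest takes 1/30 ÷ 1/18 = 3/5 hours.

3/5 hours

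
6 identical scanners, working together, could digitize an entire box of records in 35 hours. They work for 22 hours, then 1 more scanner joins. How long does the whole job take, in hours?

One scanner does 1/210 of the job per hour.
After 22 hours with 6 scanners, 22/35 is done (13/35 left).
With 7 scanners the rate is 7/210 = 1/30, so the rest takes 13/35 ÷ 1/30 = 78/7 hours.
Total = 22 + 78/7 = 232/7 hours.

232/7 hours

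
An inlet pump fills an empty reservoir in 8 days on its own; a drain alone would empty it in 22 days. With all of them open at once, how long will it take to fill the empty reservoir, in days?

88/7 days

Net rate = 1/8 − 1/22 = (11 − 4)/88 = 7/88 per day.
Filling time = 1 ÷ (7/88) = 88/7 days.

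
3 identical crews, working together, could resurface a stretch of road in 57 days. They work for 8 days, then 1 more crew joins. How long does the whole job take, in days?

179/4 days

One crew does 1/171 of the job per day.
After 8 days with 3 crews, 8/57 is done (49/57 left).
With 4 crews the rate is 4/171, so the rest takes 49/57 ÷ 4/171 = 147/4 days.
Total = 8 + 147/4 = 179/4 days.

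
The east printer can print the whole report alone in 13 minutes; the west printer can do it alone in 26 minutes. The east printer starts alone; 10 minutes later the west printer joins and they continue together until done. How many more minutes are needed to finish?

In 10 minutes the east printer does 10/13 of the job, leaving 3/13.
The east printer and the west printer together work at 3/26 per minute, so finishing takes 3/13 ÷ 3/26 = 2 minutes.

2 minutes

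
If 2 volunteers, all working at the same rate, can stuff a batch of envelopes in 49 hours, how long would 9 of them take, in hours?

98/9 hours

Total work is 2·49 = 98 volunteer-hours.
With 9 volunteers: 98/9 hours.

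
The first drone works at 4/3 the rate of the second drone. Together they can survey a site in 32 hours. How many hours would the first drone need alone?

56 hours

Let the second drone's rate be r; then the first drone's rate is (4/3)r, so together (4/3 + 1)r = (7/3)r = 1/32.
Thus r = 3/224 per hour.
The second drone alone: 224/3 hours; the first drone alone: 56 hours.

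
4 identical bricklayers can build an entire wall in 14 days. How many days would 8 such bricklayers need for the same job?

7 days

Total work is 4·14 = 56 bricklayer-days.
With 8 bricklayers: 56/8 = 7 days.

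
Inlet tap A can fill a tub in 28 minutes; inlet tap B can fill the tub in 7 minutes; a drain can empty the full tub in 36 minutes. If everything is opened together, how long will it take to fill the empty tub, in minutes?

126/19 minutes

Net rate = 1/28 + 1/7 − 1/36 = (9 + 36 − 7)/252 = 38/252 = 19/126 per minute.
Filling time = 1 ÷ (19/126) = 126/19 minutes.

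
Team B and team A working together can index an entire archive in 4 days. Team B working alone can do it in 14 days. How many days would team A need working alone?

28/5 days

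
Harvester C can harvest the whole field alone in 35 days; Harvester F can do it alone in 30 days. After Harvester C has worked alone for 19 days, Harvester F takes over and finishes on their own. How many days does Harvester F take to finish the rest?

96/7 days

In 19 days Harvester C does 19/35 of the job, leaving 16/35.
Harvester F works at 1/30 per day, so finishing takes 16/35 ÷ 1/30 = 96/7 days.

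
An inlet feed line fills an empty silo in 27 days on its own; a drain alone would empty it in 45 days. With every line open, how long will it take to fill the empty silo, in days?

Net rate = 1/27 − 1/45 = (5 − 3)/135 = 2/135 per day.
Filling time = 1 ÷ (2/135) = 135/2 days.

135/2 days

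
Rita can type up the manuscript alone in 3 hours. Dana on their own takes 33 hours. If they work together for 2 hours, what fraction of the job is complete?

8/11

Combined rate: 1/3 + 1/33 = (11 + 1)/33 = 12/33 = 4/11 per hour.
In 2 hours they complete 2·4/11 = 8/11 of the job.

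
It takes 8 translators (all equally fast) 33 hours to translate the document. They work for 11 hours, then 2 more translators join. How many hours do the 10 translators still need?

One translator does 1/264 of the job per hour.
After 11 hours with 8 translators, 1/3 is done (2/3 left).
With 10 translators the rate is 10/264 = 5/132, so the rest takes 2/3 ÷ 5/132 = 88/5 hours.

88/5 hours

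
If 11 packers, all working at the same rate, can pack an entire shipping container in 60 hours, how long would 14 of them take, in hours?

Total work is 11·60 = 660 packer-hours.
With 14 packers: 660/14 = 330/7 hours.

330/7 hours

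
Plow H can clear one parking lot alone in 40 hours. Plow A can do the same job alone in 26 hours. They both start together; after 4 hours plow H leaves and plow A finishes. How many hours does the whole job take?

117/5 hours

In the first 4 hours the combined rate is 33/520, so 33/130 of the job is done, leaving 97/130.
After plow H leaves the rate is 1/26 per hour; the remaining 97/130 takes 97/5 hours.
Total = 4 + 97/5 = 117/5 hours.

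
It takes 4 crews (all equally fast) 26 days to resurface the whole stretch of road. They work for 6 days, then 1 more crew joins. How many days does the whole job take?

22 days

One crew does 1/104 of the job per day.
After 6 days with 4 crews, 3/13 is done (10/13 left).
With 5 crews the rate is 5/104, so the rest takes 10/13 ÷ 5/104 = 16 days.
Total = 6 + 16 = 22 days.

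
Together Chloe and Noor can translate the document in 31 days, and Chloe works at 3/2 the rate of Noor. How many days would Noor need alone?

Let Noor's rate be r; then Chloe's rate is (3/2)r, so together (3/2 + 1)r = (5/2)r = 1/31.
Thus r = 2/155 per day.
Noor alone: 155/2 days; Chloe alone: 155/3 days.

155/2 days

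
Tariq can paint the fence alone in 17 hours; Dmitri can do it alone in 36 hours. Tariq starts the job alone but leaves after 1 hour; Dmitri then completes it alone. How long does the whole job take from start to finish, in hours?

In 1 hour Tariq does 1/17 of the job, leaving 16/17.
Dmitri works at 1/36 per hour, so finishing takes 16/17 ÷ 1/36 = 576/17 hours.
Total time = 1 + 576/17 = 593/17 hours.

593/17 hours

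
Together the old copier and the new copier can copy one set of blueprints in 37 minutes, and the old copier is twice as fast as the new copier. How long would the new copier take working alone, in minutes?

111 minutes

Let the new copier's rate be r; then the old copier's rate is 2r, so together (2 + 1)r = 3r = 1/37.
Thus r = 1/111 per minute.
The new copier alone: 111 minutes; the old copier alone: 111/2 minutes.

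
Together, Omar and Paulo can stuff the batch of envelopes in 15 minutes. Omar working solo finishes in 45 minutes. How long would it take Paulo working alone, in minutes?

45/2 minutes

Combined rate is 1/15 per minute.
Known contribution: 1/45 per minute.
So Paulo's rate is 1/15 − 1/45 = 2/45, meaning 45/2 minutes alone.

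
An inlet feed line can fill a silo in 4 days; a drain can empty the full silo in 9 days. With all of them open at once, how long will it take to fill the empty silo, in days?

Net rate = 1/4 − 1/9 = (9 − 4)/36 = 5/36 per day.
Filling time = 1 ÷ (5/36) = 36/5 days.

36/5 days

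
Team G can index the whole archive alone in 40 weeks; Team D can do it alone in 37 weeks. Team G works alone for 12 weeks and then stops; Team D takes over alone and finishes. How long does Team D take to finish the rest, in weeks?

259/10 weeks

In 12 weeks Team G does 12/40 = 3/10 of the job, leaving 7/10.
Team D works at 1/37 per week, so finishing takes 7/10 ÷ 1/37 = 259/10 weeks.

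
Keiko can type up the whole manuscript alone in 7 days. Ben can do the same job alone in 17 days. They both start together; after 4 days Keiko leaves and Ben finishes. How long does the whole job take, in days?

In the first 4 days the combined rate is 24/119, so 96/119 of the job is done, leaving 23/119.
After Keiko leaves the rate is 1/17 per day; the remaining 23/119 takes 23/7 days.
Total = 4 + 23/7 = 51/7 days.

51/7 days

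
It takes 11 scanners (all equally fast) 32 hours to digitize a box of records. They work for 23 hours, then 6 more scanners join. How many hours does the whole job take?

One scanner does 1/352 of the job per hour.
After 23 hours with 11 scanners, 23/32 is done (9/32 left).
With 17 scanners the rate is 17/352, so the rest takes 9/32 ÷ 17/352 = 99/17 hours.
Total = 23 + 99/17 = 490/17 hours.

490/17 hours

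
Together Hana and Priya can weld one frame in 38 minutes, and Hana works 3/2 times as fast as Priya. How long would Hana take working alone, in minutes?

190/3 minutes

Let Priya's rate be r; then Hana's rate is (3/2)r, so together (3/2 + 1)r = (5/2)r = 1/38.
Thus r = 1/95 per minute.
Priya alone: 95 minutes; Hana alone: 190/3 minutes.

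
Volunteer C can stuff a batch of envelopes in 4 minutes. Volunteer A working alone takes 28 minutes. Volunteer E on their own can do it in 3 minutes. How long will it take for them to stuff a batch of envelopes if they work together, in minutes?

Combined rate: 1/4 + 1/28 + 1/3 = (21 + 3 + 28)/84 = 52/84 = 13/21 per minute.
Time = 1 ÷ (13/21) = 21/13 minutes.

21/13 minutes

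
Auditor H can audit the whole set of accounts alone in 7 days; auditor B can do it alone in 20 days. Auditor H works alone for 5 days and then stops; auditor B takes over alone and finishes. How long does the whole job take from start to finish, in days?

75/7 days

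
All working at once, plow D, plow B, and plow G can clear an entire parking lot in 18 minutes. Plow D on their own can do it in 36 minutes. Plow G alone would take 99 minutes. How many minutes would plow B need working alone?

Combined rate is 1/18 per minute.
Known contribution: 1/36 + 1/99 = (11 + 4)/396 = 15/396 = 5/132 per minute.
So plow B's rate is 1/18 − 5/132 = 7/396, meaning 396/7 minutes alone.

396/7 minutes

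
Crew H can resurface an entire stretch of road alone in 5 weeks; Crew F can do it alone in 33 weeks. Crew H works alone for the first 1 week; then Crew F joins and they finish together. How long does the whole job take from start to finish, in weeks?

85/19 weeks

In 1 week Crew H does 1/5 of the job, leaving 4/5.
Crew H and Crew F together work at 38/165 per week, so finishing takes 4/5 ÷ 38/165 = 66/19 weeks.
Total time = 1 + 66/19 = 85/19 weeks.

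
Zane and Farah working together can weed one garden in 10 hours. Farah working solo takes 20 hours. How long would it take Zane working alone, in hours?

Combined rate is 1/10 per hour.
Known contribution: 1/20 per hour.
So Zane's rate is 1/10 − 1/20 = 1/20, meaning 20 hours alone.

20 hours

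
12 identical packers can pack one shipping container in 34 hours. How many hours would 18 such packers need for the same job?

Total work is 12·34 = 408 packer-hours.
With 18 packers: 408/18 = 68/3 hours.

68/3 hours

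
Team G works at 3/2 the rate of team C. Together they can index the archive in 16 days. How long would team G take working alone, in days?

80/3 days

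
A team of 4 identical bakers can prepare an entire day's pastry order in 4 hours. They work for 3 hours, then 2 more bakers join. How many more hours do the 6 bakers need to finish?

One baker does 1/16 of the job per hour.
After 3 hours with 4 bakers, 3/4 is done (1/4 left).
With 6 bakers the rate is 6/16 = 3/8, so the rest takes 1/4 ÷ 3/8 = 2/3 hours.

2/3 hours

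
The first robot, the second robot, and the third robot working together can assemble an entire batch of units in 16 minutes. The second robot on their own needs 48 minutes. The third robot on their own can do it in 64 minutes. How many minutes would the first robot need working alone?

192/5 minutes

Combined rate is 1/16 per minute.
Known contribution: 1/48 + 1/64 = (4 + 3)/192 = 7/192 per minute.
So the first robot's rate is 1/16 − 7/192 = 5/192, meaning 192/5 minutes alone.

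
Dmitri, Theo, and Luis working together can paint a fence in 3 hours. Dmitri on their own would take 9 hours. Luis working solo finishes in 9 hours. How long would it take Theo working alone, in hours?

9 hours

Combined rate is 1/3 per hour.
Known contribution: 1/9 + 1/9 = (1 + 1)/9 = 2/9 per hour.
So Theo's rate is 1/3 − 2/9 = 1/9, meaning 9 hours alone.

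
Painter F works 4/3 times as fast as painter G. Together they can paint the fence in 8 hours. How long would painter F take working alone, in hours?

Let painter G's rate be r; then painter F's rate is (4/3)r, so together (4/3 + 1)r = (7/3)r = 1/8.
Thus r = 3/56 per hour.
Painter G alone: 56/3 hours; painter F alone: 14 hours.

14 hours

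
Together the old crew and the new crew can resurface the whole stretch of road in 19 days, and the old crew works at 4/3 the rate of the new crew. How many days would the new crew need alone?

Let the new crew's rate be r; then the old crew's rate is (4/3)r, so together (4/3 + 1)r = (7/3)r = 1/19.
Thus r = 3/133 per day.
The new crew alone: 133/3 days; the old crew alone: 133/4 days.

133/3 days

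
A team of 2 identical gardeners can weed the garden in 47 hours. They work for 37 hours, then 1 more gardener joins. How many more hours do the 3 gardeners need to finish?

20/3 hours

One gardener does 1/94 of the job per hour.
After 37 hours with 2 gardeners, 37/47 is done (10/47 left).
With 3 gardeners the rate is 3/94, so the rest takes 10/47 ÷ 3/94 = 20/3 hours.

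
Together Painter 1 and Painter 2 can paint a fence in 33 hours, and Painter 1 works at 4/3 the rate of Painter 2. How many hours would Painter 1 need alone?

Let Painter 2's rate be r; then Painter 1's rate is (4/3)r, so together (4/3 + 1)r = (7/3)r = 1/33.
Thus r = 1/77 per hour.
Painter 2 alone: 77 hours; Painter 1 alone: 231/4 hours.

231/4 hours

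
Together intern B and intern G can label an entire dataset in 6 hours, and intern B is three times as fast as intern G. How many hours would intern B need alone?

8 hours

Let intern G's rate be r; then intern B's rate is 3r, so together (3 + 1)r = 4r = 1/6.
Thus r = 1/24 per hour.
Intern G alone: 24 hours; intern B alone: 8 hours.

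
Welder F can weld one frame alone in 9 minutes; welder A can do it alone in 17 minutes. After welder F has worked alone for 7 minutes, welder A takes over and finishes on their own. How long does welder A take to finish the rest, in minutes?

34/9 minutes

In 7 minutes welder F does 7/9 of the job, leaving 2/9.
Welder A works at 1/17 per minute, so finishing takes 2/9 ÷ 1/17 = 34/9 minutes.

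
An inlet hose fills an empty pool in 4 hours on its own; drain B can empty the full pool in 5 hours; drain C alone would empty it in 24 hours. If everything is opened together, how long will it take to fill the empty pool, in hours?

Net rate = 1/4 − 1/5 − 1/24 = (30 − 24 − 5)/120 = 1/120 per hour.
Filling time = 1 ÷ (1/120) = 120 hours.

120 hours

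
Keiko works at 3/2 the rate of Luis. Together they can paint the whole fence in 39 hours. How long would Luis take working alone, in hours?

195/2 hours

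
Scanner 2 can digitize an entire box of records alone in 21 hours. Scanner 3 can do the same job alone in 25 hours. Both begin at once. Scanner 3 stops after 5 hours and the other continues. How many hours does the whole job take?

In the first 5 hours the combined rate is 46/525, so 46/105 of the job is done, leaving 59/105.
After scanner 3 leaves the rate is 1/21 per hour; the remaining 59/105 takes 59/5 hours.
Total = 5 + 59/5 = 84/5 hours.

84/5 hours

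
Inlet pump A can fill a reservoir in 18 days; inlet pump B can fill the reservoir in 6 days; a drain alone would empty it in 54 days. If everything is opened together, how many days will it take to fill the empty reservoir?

Net rate = 1/18 + 1/6 − 1/54 = (3 + 9 − 1)/54 = 11/54 per day.
Filling time = 1 ÷ (11/54) = 54/11 days.

54/11 days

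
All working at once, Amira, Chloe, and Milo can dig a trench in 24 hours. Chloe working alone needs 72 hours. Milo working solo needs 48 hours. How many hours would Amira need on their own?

144 hours

Combined rate is 1/24 per hour.
Known contribution: 1/72 + 1/48 = (2 + 3)/144 = 5/144 per hour.
So Amira's rate is 1/24 − 5/144 = 1/144, meaning 144 hours alone.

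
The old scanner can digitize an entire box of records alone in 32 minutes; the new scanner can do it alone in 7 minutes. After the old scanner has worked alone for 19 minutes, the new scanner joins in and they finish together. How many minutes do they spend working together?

In 19 minutes the old scanner does 19/32 of the job, leaving 13/32.
The old scanner and the new scanner together work at 39/224 per minute, so finishing takes 13/32 ÷ 39/224 = 7/3 minutes.

7/3 minutes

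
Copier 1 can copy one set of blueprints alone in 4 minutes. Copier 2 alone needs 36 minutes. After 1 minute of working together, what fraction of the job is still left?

Combined rate: 1/4 + 1/36 = (9 + 1)/36 = 10/36 = 5/18 per minute.
In 1 minute they complete 1·5/18 = 5/18 of the job.
So 13/18 remains.

13/18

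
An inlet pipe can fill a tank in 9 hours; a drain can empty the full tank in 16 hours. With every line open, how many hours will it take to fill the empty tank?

144/7 hours

Net rate = 1/9 − 1/16 = (16 − 9)/144 = 7/144 per hour.
Filling time = 1 ÷ (7/144) = 144/7 hours.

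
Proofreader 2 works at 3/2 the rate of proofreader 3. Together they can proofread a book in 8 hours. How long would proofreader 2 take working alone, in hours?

Let proofreader 3's rate be r; then proofreader 2's rate is (3/2)r, so together (3/2 + 1)r = (5/2)r = 1/8.
Thus r = 1/20 per hour.
Proofreader 3 alone: 20 hours; proofreader 2 alone: 40/3 hours.

40/3 hours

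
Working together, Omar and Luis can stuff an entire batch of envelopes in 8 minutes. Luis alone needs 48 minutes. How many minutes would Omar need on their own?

Combined rate is 1/8 per minute.
Known contribution: 1/48 per minute.
So Omar's rate is 1/8 − 1/48 = 5/48, meaning 48/5 minutes alone.

48/5 minutes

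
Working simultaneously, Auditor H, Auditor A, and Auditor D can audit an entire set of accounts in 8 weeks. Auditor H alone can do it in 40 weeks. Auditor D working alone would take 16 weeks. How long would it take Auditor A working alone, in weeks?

Combined rate is 1/8 per week.
Known contribution: 1/40 + 1/16 = (2 + 5)/80 = 7/80 per week.
So Auditor A's rate is 1/8 − 7/80 = 3/80, meaning 80/3 weeks alone.

80/3 weeks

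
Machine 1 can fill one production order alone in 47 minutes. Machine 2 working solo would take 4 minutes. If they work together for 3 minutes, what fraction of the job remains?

Combined rate: 1/47 + 1/4 = (4 + 47)/188 = 51/188 per minute.
In 3 minutes they complete 3·51/188 = 153/188 of the job.
So 35/188 remains.

35/188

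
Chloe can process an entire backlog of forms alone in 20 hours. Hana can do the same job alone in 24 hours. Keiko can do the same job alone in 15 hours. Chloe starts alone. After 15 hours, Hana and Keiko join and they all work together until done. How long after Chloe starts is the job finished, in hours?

315/19 hours

In the first 15 hours Chloe alone does 15/20 = 3/4 of the job, leaving 1/4.
Once everyone is working, combined rate: 1/20 + 1/24 + 1/15 = (6 + 5 + 8)/120 = 19/120 per hour.
Remaining 1/4 at 19/120 per hour takes 30/19 hours.
Total from the start = 15 + 30/19 = 315/19 hours.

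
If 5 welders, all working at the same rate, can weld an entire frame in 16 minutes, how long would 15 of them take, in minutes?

Total work is 5·16 = 80 welder-minutes.
With 15 welders: 80/15 = 16/3 minutes.

16/3 minutes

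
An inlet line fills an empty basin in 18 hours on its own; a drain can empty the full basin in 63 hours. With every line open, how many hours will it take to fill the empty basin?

126/5 hours

Net rate = 1/18 − 1/63 = (7 − 2)/126 = 5/126 per hour.
Filling time = 1 ÷ (5/126) = 126/5 hours.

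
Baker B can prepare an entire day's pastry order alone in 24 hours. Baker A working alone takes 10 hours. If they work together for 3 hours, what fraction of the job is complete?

Combined rate: 1/24 + 1/10 = (5 + 12)/120 = 17/120 per hour.
In 3 hours they complete 3·17/120 = 17/40 of the job.

17/40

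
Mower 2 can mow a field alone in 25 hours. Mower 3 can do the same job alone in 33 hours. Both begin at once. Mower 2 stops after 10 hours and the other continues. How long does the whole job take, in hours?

99/5 hours

In the first 10 hours the combined rate is 58/825, so 116/165 of the job is done, leaving 49/165.
After mower 2 leaves the rate is 1/33 per hour; the remaining 49/165 takes 49/5 hours.
Total = 10 + 49/5 = 99/5 hours.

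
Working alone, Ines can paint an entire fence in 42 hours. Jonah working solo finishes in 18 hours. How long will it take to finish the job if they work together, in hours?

With two workers the combined time is the product over the sum: 42·18/(42+18) = 756/60 = 63/5 hours.

63/5 hours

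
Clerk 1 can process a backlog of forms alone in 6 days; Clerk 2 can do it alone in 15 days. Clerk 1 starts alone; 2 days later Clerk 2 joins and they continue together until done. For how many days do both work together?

20/7 days

In 2 days Clerk 1 does 2/6 = 1/3 of the job, leaving 2/3.
Clerk 1 and Clerk 2 together work at 7/30 per day, so finishing takes 2/3 ÷ 7/30 = 20/7 days.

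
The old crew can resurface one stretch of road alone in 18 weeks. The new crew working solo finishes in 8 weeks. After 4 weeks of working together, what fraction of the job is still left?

5/18

Combined rate: 1/18 + 1/8 = (4 + 9)/72 = 13/72 per week.
In 4 weeks they complete 4·13/72 = 13/18 of the job.
So 5/18 remains.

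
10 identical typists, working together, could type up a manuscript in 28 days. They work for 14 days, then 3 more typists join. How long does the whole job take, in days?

One typist does 1/280 of the job per day.
After 14 days with 10 typists, 1/2 is done (1/2 left).
With 13 typists the rate is 13/280, so the rest takes 1/2 ÷ 13/280 = 140/13 days.
Total = 14 + 140/13 = 322/13 days.

322/13 days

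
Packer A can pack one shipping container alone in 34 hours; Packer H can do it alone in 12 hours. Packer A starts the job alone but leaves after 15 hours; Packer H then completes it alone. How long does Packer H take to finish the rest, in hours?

In 15 hours Packer A does 15/34 of the job, leaving 19/34.
Packer H works at 1/12 per hour, so finishing takes 19/34 ÷ 1/12 = 114/17 hours.

114/17 hours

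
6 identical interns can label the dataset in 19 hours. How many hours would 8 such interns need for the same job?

57/4 hours

Total work is 6·19 = 114 intern-hours.
With 8 interns: 114/8 = 57/4 hours.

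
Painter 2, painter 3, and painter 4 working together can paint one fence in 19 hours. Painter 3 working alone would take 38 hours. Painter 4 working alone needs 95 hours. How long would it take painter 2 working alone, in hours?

Combined rate is 1/19 per hour.
Known contribution: 1/38 + 1/95 = (5 + 2)/190 = 7/190 per hour.
So painter 2's rate is 1/19 − 7/190 = 3/190, meaning 190/3 hours alone.

190/3 hours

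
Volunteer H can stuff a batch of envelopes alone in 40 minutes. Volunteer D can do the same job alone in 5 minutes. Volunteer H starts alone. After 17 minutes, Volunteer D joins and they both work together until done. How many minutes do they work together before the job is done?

In the first 17 minutes Volunteer H alone does 17/40 of the job, leaving 23/40.
Once everyone is working, combined rate: 1/40 + 1/5 = (1 + 8)/40 = 9/40 per minute.
Remaining 23/40 at 9/40 per minute takes 23/9 minutes.

23/9 minutes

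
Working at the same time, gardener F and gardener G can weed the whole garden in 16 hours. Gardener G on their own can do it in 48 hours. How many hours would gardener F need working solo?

Combined rate is 1/16 per hour.
Known contribution: 1/48 per hour.
So gardener F's rate is 1/16 − 1/48 = 1/24, meaning 24 hours alone.

24 hours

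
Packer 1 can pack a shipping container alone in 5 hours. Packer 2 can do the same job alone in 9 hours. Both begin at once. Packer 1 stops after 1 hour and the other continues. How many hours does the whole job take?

In the first 1 hour the combined rate is 14/45, so 14/45 of the job is done, leaving 31/45.
After Packer 1 leaves the rate is 1/9 per hour; the remaining 31/45 takes 31/5 hours.
Total = 1 + 31/5 = 36/5 hours.

36/5 hours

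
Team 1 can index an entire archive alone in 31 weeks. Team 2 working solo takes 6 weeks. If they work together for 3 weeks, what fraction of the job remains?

25/62

Combined rate: 1/31 + 1/6 = (6 + 31)/186 = 37/186 per week.
In 3 weeks they complete 3·37/186 = 37/62 of the job.
So 25/62 remains.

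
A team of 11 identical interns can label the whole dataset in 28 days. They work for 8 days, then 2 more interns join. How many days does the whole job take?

324/13 days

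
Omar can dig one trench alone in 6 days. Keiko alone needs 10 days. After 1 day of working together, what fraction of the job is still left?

11/15

Combined rate: 1/6 + 1/10 = (5 + 3)/30 = 8/30 = 4/15 per day.
In 1 day they complete 1·4/15 = 4/15 of the job.
So 11/15 remains.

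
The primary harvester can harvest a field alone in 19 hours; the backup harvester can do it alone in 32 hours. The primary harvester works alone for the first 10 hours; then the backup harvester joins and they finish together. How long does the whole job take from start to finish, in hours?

266/17 hours

In 10 hours the primary harvester does 10/19 of the job, leaving 9/19.
The primary harvester and the backup harvester together work at 51/608 per hour, so finishing takes 9/19 ÷ 51/608 = 96/17 hours.
Total time = 10 + 96/17 = 266/17 hours.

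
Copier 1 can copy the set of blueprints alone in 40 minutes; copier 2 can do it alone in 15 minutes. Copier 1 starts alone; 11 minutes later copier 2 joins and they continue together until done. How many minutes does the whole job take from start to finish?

In 11 minutes copier 1 does 11/40 of the job, leaving 29/40.
Copier 1 and copier 2 together work at 11/120 per minute, so finishing takes 29/40 ÷ 11/120 = 87/11 minutes.
Total time = 11 + 87/11 = 208/11 minutes.

208/11 minutes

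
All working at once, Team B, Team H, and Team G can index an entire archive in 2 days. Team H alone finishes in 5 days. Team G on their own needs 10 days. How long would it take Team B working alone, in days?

5 days

Combined rate is 1/2 per day.
Known contribution: 1/5 + 1/10 = (2 + 1)/10 = 3/10 per day.
So Team B's rate is 1/2 − 3/10 = 1/5, meaning 5 days alone.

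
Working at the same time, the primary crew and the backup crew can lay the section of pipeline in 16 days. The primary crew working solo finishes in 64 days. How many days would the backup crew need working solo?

64/3 days

Combined rate is 1/16 per day.
Known contribution: 1/64 per day.
So the backup crew's rate is 1/16 − 1/64 = 3/64, meaning 64/3 days alone.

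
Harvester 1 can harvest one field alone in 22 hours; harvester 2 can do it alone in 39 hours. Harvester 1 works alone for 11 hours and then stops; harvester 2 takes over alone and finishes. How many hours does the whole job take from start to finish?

61/2 hours

In 11 hours harvester 1 does 11/22 = 1/2 of the job, leaving 1/2.
Harvester 2 works at 1/39 per hour, so finishing takes 1/2 ÷ 1/39 = 39/2 hours.
Total time = 11 + 39/2 = 61/2 hours.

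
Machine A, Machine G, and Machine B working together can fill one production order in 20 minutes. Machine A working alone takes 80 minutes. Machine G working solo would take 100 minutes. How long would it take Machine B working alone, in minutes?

Combined rate is 1/20 per minute.
Known contribution: 1/80 + 1/100 = (5 + 4)/400 = 9/400 per minute.
So Machine B's rate is 1/20 − 9/400 = 11/400, meaning 400/11 minutes alone.

400/11 minutes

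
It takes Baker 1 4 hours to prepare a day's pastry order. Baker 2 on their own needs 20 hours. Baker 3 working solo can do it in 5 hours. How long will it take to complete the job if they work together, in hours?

Combined rate: 1/4 + 1/20 + 1/5 = (5 + 1 + 4)/20 = 10/20 = 1/2 per hour.
Time = 1 ÷ (1/2) = 2 hours.

2 hours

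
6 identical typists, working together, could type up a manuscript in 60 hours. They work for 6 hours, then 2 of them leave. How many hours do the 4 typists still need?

One typist does 1/360 of the job per hour.
After 6 hours with 6 typists, 1/10 is done (9/10 left).
With 4 typists the rate is 4/360 = 1/90, so the rest takes 9/10 ÷ 1/90 = 81 hours.

81 hours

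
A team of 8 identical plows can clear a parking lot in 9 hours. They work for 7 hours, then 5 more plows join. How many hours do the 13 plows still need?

16/13 hours

One plow does 1/72 of the job per hour.
After 7 hours with 8 plows, 7/9 is done (2/9 left).
With 13 plows the rate is 13/72, so the rest takes 2/9 ÷ 13/72 = 16/13 hours.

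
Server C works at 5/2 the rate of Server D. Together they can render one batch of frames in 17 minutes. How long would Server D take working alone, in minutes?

119/2 minutes

Let Server D's rate be r; then Server C's rate is (5/2)r, so together (5/2 + 1)r = (7/2)r = 1/17.
Thus r = 2/119 per minute.
Server D alone: 119/2 minutes; Server C alone: 119/5 minutes.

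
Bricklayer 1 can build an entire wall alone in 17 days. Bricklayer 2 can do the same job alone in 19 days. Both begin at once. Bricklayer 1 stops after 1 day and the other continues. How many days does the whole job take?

In the first 1 day the combined rate is 36/323, so 36/323 of the job is done, leaving 287/323.
After bricklayer 1 leaves the rate is 1/19 per day; the remaining 287/323 takes 287/17 days.
Total = 1 + 287/17 = 304/17 days.

304/17 days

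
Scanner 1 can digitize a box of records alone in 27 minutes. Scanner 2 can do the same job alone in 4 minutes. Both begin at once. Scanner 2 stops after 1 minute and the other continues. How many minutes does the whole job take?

In the first 1 minute the combined rate is 31/108, so 31/108 of the job is done, leaving 77/108.
After Scanner 2 leaves the rate is 1/27 per minute; the remaining 77/108 takes 77/4 minutes.
Total = 1 + 77/4 = 81/4 minutes.

81/4 minutes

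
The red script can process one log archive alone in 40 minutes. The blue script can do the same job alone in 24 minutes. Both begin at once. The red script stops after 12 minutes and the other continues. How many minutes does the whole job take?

In the first 12 minutes the combined rate is 1/15, so 4/5 of the job is done, leaving 1/5.
After the red script leaves the rate is 1/24 per minute; the remaining 1/5 takes 24/5 minutes.
Total = 12 + 24/5 = 84/5 minutes.

84/5 minutes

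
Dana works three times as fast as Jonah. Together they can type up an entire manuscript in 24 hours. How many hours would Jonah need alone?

Let Jonah's rate be r; then Dana's rate is 3r, so together (3 + 1)r = 4r = 1/24.
Thus r = 1/96 per hour.
Jonah alone: 96 hours; Dana alone: 32 hours.

96 hours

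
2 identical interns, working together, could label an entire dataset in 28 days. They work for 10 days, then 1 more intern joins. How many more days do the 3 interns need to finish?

One intern does 1/56 of the job per day.
After 10 days with 2 interns, 5/14 is done (9/14 left).
With 3 interns the rate is 3/56, so the rest takes 9/14 ÷ 3/56 = 12 days.

12 days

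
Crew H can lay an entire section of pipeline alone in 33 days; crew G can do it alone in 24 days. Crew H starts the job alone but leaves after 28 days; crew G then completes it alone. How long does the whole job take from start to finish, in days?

348/11 days

In 28 days crew H does 28/33 of the job, leaving 5/33.
Crew G works at 1/24 per day, so finishing takes 5/33 ÷ 1/24 = 40/11 days.
Total time = 28 + 40/11 = 348/11 days.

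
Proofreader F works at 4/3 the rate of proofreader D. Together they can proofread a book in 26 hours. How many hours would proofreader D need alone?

Let proofreader D's rate be r; then proofreader F's rate is (4/3)r, so together (4/3 + 1)r = (7/3)r = 1/26.
Thus r = 3/182 per hour.
Proofreader D alone: 182/3 hours; proofreader F alone: 91/2 hours.

182/3 hours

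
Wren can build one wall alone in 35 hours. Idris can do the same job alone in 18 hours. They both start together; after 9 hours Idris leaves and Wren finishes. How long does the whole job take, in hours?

35/2 hours

In the first 9 hours the combined rate is 53/630, so 53/70 of the job is done, leaving 17/70.
After Idris leaves the rate is 1/35 per hour; the remaining 17/70 takes 17/2 hours.
Total = 9 + 17/2 = 35/2 hours.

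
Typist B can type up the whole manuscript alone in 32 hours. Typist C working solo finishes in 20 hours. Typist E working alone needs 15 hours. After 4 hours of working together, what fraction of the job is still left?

49/120

Combined rate: 1/32 + 1/20 + 1/15 = (15 + 24 + 32)/480 = 71/480 per hour.
In 4 hours they complete 4·71/480 = 71/120 of the job.
So 49/120 remains.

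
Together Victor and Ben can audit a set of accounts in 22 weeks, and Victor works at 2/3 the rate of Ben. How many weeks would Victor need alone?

55 weeks

Let Ben's rate be r; then Victor's rate is (2/3)r, so together (2/3 + 1)r = (5/3)r = 1/22.
Thus r = 3/110 per week.
Ben alone: 110/3 weeks; Victor alone: 55 weeks.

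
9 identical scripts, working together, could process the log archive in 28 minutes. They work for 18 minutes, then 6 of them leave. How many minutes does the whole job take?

48 minutes

One script does 1/252 of the job per minute.
After 18 minutes with 9 scripts, 9/14 is done (5/14 left).
With 3 scripts the rate is 3/252 = 1/84, so the rest takes 5/14 ÷ 1/84 = 30 minutes.
Total = 18 + 30 = 48 minutes.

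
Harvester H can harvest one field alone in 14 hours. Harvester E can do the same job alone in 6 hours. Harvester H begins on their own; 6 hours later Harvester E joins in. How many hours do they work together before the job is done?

In the first 6 hours Harvester H alone does 6/14 = 3/7 of the job, leaving 4/7.
Once everyone is working, combined rate: 1/14 + 1/6 = (3 + 7)/42 = 10/42 = 5/21 per hour.
Remaining 4/7 at 5/21 per hour takes 12/5 hours.

12/5 hours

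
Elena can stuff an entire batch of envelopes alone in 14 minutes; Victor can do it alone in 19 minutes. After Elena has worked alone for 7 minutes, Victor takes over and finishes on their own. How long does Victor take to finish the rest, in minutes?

In 7 minutes Elena does 7/14 = 1/2 of the job, leaving 1/2.
Victor works at 1/19 per minute, so finishing takes 1/2 ÷ 1/19 = 19/2 minutes.

19/2 minutes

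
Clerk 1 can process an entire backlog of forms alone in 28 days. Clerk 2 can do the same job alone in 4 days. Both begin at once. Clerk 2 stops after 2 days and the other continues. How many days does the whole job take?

14 days

In the first 2 days the combined rate is 2/7, so 4/7 of the job is done, leaving 3/7.
After Clerk 2 leaves the rate is 1/28 per day; the remaining 3/7 takes 12 days.
Total = 2 + 12 = 14 days.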